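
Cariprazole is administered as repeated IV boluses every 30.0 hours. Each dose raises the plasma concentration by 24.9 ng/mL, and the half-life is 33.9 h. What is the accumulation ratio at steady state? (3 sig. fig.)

k = ln 2 / 33.9 = 0.02045 h⁻¹
Fraction remaining after one interval: e^(−kτ) = e^(−0.02045 × 30.0) = 0.5415
R = 1 / (1 − 0.5415) = 1 / 0.4585 ≈ 2.18

2.18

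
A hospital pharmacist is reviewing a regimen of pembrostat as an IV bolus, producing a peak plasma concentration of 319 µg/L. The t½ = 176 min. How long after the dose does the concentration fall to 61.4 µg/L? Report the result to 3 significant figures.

418 minutes

k = ln 2 / 176 = 0.003938 min⁻¹
C(t) = C₀ e^(−kt)  ⇒  t = ln(C₀/C) / k
t = ln(319/61.4) / 0.003938 = 1.648 / 0.003938 ≈ 418 minutes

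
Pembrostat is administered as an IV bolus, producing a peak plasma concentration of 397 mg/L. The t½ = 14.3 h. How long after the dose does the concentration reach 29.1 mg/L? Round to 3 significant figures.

53.9 hours

k = ln 2 / 14.3 = 0.04847 h⁻¹
C(t) = C₀ e^(−kt)  ⇒  t = ln(C₀/C) / k
t = ln(397/29.1) / 0.04847 = 2.613 / 0.04847 ≈ 53.9 hours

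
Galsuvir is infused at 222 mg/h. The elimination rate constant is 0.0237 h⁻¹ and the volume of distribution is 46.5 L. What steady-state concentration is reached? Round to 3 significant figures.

201 mg/L

CL = k · V = 0.0237 × 46.5 = 1.102 L/h
Css = rate / CL = 222 / 1.102 ≈ 201 mg/L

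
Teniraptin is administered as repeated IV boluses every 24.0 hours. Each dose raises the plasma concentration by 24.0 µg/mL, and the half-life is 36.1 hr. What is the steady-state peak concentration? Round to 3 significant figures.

65.0 µg/mL

k = ln 2 / 36.1 = 0.01920 hr⁻¹
Fraction remaining after one interval: e^(−kτ) = e^(−0.01920 × 24.0) = 0.6308
R = 1 / (1 − 0.6308) = 2.708
Css,max = 24.0 × 2.708 ≈ 65.0 µg/mL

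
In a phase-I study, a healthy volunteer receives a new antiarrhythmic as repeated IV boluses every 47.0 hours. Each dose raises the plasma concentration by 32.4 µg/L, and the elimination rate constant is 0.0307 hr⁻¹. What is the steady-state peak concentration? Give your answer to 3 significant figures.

42.4 µg/L

Fraction remaining after one interval: e^(−kτ) = e^(−0.03070 × 47.0) = 0.2362
R = 1 / (1 − 0.2362) = 1.309
Css,max = 32.4 × 1.309 ≈ 42.4 µg/L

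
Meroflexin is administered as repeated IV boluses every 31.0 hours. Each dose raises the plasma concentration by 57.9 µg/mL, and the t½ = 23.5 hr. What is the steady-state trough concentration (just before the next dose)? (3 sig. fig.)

38.7 µg/mL

k = ln 2 / 23.5 = 0.02950 hr⁻¹
Fraction remaining after one interval: e^(−kτ) = e^(−0.02950 × 31.0) = 0.4008
R = 1 / (1 − 0.4008) = 1.669
Css,max = 57.9 × 1.669 = 96.62 µg/mL
Css,min = Css,max × e^(−kτ) = 96.62 × 0.4008 ≈ 38.7 µg/mL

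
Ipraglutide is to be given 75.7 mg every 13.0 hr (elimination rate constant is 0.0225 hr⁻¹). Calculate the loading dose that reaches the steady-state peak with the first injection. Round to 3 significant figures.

298 mg

Accumulation ratio R = 1 / (1 − e^(−kτ)) = 1 / (1 − e^(−0.02250×13.0)) = 1 / (1 − 0.7464) = 3.943
Loading dose = maintenance dose × R = 75.7 × 3.943 ≈ 298 mg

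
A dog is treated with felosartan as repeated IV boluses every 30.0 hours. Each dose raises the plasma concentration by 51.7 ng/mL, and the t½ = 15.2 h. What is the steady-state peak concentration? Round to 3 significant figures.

69.4 ng/mL

k = ln 2 / 15.2 = 0.04560 h⁻¹
Fraction remaining after one interval: e^(−kτ) = e^(−0.04560 × 30.0) = 0.2546
R = 1 / (1 − 0.2546) = 1.342
Css,max = 51.7 × 1.342 ≈ 69.4 ng/mL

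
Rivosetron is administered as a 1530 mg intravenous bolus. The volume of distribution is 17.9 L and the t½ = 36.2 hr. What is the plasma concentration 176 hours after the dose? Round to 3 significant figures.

C₀ = dose / V = 1530 / 17.9 = 85.47 µg/mL
k = ln 2 / 36.2 = 0.01915 hr⁻¹
C(t) = C₀ e^(−kt) = 85.47 × e^(−0.01915 × 176) = 85.47 × e^(−3.370) = 85.47 × 0.03439 ≈ 2.94 µg/mL

2.94 µg/mL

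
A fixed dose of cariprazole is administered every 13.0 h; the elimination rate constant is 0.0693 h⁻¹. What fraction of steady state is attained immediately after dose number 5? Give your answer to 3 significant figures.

0.989

f_n = 1 − e^(−nkτ) = 1 − e^(−5 × 0.06930 × 13.0) = 1 − e^(−4.505) = 1 − 0.01106 ≈ 0.989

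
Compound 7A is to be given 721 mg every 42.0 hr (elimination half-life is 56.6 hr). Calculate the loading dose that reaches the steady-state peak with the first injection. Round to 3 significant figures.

1790 mg

k = ln 2 / 56.6 = 0.01225 hr⁻¹
Accumulation ratio R = 1 / (1 − e^(−kτ)) = 1 / (1 − e^(−0.01225×42.0)) = 1 / (1 − 0.5979) = 2.487
Loading dose = maintenance dose × R = 721 × 2.487 ≈ 1790 mg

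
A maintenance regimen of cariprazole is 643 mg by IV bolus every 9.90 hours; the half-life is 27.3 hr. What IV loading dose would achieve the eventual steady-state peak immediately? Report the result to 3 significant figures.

k = ln 2 / 27.3 = 0.02539 hr⁻¹
Accumulation ratio R = 1 / (1 − e^(−kτ)) = 1 / (1 − e^(−0.02539×9.90)) = 1 / (1 − 0.7777) = 4.499
Loading dose = maintenance dose × R = 643 × 4.499 ≈ 2890 mg

2890 mg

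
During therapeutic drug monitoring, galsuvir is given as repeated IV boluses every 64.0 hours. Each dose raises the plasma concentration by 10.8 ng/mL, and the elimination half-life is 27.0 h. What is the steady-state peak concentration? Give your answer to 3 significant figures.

k = ln 2 / 27.0 = 0.02567 h⁻¹
Fraction remaining after one interval: e^(−kτ) = e^(−0.02567 × 64.0) = 0.1934
R = 1 / (1 − 0.1934) = 1.240
Css,max = 10.8 × 1.240 ≈ 13.4 ng/mL

13.4 ng/mL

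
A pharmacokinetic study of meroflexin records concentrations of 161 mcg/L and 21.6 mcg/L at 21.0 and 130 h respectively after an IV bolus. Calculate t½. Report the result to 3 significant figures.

k = ln(C₁/C₂) / (t₂ − t₁) = ln(161/21.6) / (130 − 21.0)
  = 2.009 / 109.0 = 0.01843 h⁻¹
t½ = ln 2 / k = ln 2 / 0.01843 ≈ 37.6 hours

37.6 hours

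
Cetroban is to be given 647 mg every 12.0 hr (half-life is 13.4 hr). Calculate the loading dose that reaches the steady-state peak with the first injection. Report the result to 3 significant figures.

1400 mg

k = ln 2 / 13.4 = 0.05173 hr⁻¹
Accumulation ratio R = 1 / (1 − e^(−kτ)) = 1 / (1 − e^(−0.05173×12.0)) = 1 / (1 − 0.5376) = 2.162
Loading dose = maintenance dose × R = 647 × 2.162 ≈ 1400 mg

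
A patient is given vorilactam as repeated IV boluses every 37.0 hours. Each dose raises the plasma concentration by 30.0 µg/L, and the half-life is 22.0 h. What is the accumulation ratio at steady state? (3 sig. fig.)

1.45

k = ln 2 / 22.0 = 0.03151 h⁻¹
Fraction remaining after one interval: e^(−kτ) = e^(−0.03151 × 37.0) = 0.3117
R = 1 / (1 − 0.3117) = 1 / 0.6883 ≈ 1.45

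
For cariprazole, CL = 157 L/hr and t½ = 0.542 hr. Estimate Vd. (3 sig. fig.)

123 L

k = ln 2 / t½ = ln 2 / 0.542 = 1.279 hr⁻¹
V = CL / k = 157 / 1.279 ≈ 123 L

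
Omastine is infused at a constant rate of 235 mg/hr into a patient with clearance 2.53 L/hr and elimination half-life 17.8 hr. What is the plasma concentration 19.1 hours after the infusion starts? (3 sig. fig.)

48.7 µg/mL

Css = rate / CL = 235 / 2.53 = 92.89 µg/mL
k = ln 2 / 17.8 = 0.03894 hr⁻¹
C(t) = Css (1 − e^(−kt)) = 92.89 × (1 − e^(−0.7438)) = 92.89 × 0.5247 ≈ 48.7 µg/mL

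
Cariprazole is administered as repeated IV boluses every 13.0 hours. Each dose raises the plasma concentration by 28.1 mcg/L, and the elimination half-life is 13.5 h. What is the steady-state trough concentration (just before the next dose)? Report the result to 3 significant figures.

29.6 mcg/L

k = ln 2 / 13.5 = 0.05134 h⁻¹
Fraction remaining after one interval: e^(−kτ) = e^(−0.05134 × 13.0) = 0.5130
R = 1 / (1 − 0.5130) = 2.053
Css,max = 28.1 × 2.053 = 57.70 mcg/L
Css,min = Css,max × e^(−kτ) = 57.70 × 0.5130 ≈ 29.6 mcg/L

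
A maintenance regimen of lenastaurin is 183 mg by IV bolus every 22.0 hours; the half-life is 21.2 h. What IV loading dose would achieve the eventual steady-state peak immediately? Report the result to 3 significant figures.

k = ln 2 / 21.2 = 0.03270 h⁻¹
Accumulation ratio R = 1 / (1 − e^(−kτ)) = 1 / (1 − e^(−0.03270×22.0)) = 1 / (1 − 0.4871) = 1.950
Loading dose = maintenance dose × R = 183 × 1.950 ≈ 357 mg

357 mg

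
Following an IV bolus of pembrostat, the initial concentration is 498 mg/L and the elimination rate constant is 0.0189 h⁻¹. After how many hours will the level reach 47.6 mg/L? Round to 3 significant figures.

C(t) = C₀ e^(−kt)  ⇒  t = ln(C₀/C) / k
t = ln(498/47.6) / 0.01890 = 2.348 / 0.01890 ≈ 124 hours

124 hours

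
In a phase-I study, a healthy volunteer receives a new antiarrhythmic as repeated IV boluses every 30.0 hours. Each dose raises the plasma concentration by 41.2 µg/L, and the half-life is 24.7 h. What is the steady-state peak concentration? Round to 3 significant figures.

72.4 µg/L

k = ln 2 / 24.7 = 0.02806 h⁻¹
Fraction remaining after one interval: e^(−kτ) = e^(−0.02806 × 30.0) = 0.4309
R = 1 / (1 − 0.4309) = 1.757
Css,max = 41.2 × 1.757 ≈ 72.4 µg/L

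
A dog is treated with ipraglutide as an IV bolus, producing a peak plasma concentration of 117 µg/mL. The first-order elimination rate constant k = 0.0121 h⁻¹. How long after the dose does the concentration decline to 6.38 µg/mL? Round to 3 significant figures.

240 hours

C(t) = C₀ e^(−kt)  ⇒  t = ln(C₀/C) / k
t = ln(117/6.38) / 0.01210 = 2.909 / 0.01210 ≈ 240 hours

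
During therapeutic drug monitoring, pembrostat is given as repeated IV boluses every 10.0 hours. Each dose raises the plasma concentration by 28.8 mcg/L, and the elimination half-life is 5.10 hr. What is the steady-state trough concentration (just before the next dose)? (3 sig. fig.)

9.96 mcg/L

k = ln 2 / 5.10 = 0.1359 hr⁻¹
Fraction remaining after one interval: e^(−kτ) = e^(−0.1359 × 10.0) = 0.2569
R = 1 / (1 − 0.2569) = 1.346
Css,max = 28.8 × 1.346 = 38.76 mcg/L
Css,min = Css,max × e^(−kτ) = 38.76 × 0.2569 ≈ 9.96 mcg/L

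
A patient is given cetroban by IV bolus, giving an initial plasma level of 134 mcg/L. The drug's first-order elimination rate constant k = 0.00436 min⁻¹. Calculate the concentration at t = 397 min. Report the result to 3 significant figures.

23.7 mcg/L

C(t) = C₀ e^(−kt) = 134 × e^(−0.004360 × 397) = 134 × e^(−1.731) = 134 × 0.1771 ≈ 23.7 mcg/L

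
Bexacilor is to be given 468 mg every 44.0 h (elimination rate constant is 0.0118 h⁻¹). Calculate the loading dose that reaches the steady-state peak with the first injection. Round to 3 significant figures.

Accumulation ratio R = 1 / (1 − e^(−kτ)) = 1 / (1 − e^(−0.01180×44.0)) = 1 / (1 − 0.5950) = 2.469
Loading dose = maintenance dose × R = 468 × 2.469 ≈ 1160 mg

1160 mg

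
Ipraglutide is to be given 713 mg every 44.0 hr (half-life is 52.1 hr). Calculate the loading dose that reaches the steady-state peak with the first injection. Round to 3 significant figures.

k = ln 2 / 52.1 = 0.01330 hr⁻¹
Accumulation ratio R = 1 / (1 − e^(−kτ)) = 1 / (1 − e^(−0.01330×44.0)) = 1 / (1 − 0.5569) = 2.257
Loading dose = maintenance dose × R = 713 × 2.257 ≈ 1610 mg

1610 mg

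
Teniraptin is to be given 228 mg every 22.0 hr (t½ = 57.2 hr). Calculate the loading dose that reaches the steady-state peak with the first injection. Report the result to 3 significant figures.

k = ln 2 / 57.2 = 0.01212 hr⁻¹
Accumulation ratio R = 1 / (1 − e^(−kτ)) = 1 / (1 − e^(−0.01212×22.0)) = 1 / (1 − 0.7660) = 4.273
Loading dose = maintenance dose × R = 228 × 4.273 ≈ 974 mg

974 mg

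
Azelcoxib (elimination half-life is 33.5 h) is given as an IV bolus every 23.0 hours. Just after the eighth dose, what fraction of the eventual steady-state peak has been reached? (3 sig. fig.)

0.978

k = ln 2 / 33.5 = 0.02069 h⁻¹
f_n = 1 − e^(−nkτ) = 1 − e^(−8 × 0.02069 × 23.0) = 1 − e^(−3.807) = 1 − 0.02221 ≈ 0.978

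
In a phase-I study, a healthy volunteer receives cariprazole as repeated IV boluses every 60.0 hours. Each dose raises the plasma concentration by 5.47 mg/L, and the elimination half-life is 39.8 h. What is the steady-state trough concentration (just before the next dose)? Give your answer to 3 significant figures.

k = ln 2 / 39.8 = 0.01742 h⁻¹
Fraction remaining after one interval: e^(−kτ) = e^(−0.01742 × 60.0) = 0.3517
R = 1 / (1 − 0.3517) = 1.543
Css,max = 5.47 × 1.543 = 8.438 mg/L
Css,min = Css,max × e^(−kτ) = 8.438 × 0.3517 ≈ 2.97 mg/L

2.97 mg/L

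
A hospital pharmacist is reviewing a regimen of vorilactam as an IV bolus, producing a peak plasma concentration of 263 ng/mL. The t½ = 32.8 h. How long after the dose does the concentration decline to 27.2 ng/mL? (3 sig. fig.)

107 hours

k = ln 2 / 32.8 = 0.02113 h⁻¹
C(t) = C₀ e^(−kt)  ⇒  t = ln(C₀/C) / k
t = ln(263/27.2) / 0.02113 = 2.269 / 0.02113 ≈ 107 hours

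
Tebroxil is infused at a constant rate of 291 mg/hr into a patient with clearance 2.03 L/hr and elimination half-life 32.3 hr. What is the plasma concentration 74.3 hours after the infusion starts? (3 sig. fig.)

Css = rate / CL = 291 / 2.03 = 143.3 µg/mL
k = ln 2 / 32.3 = 0.02146 hr⁻¹
C(t) = Css (1 − e^(−kt)) = 143.3 × (1 − e^(−1.594)) = 143.3 × 0.7970 ≈ 114 µg/mL

114 µg/mL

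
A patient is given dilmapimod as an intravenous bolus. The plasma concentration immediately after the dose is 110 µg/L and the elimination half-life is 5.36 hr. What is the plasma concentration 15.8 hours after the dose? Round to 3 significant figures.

14.3 µg/L

k = ln 2 / 5.36 = 0.1293 hr⁻¹
15.8 hr is 2.948 half-lives, so C = 110 × (1/2)^2.948 = 110 × 0.1296 ≈ 14.3 µg/L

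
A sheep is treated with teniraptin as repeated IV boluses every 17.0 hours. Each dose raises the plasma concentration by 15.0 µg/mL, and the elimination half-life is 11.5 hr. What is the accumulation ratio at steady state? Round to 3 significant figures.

1.56

k = ln 2 / 11.5 = 0.06027 hr⁻¹
Fraction remaining after one interval: e^(−kτ) = e^(−0.06027 × 17.0) = 0.3589
R = 1 / (1 − 0.3589) = 1 / 0.6411 ≈ 1.56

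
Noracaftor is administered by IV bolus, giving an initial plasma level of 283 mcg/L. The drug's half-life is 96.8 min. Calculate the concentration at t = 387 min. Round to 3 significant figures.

17.7 mcg/L

k = ln 2 / 96.8 = 0.007161 min⁻¹
C(t) = C₀ e^(−kt) = 283 × e^(−0.007161 × 387) = 283 × e^(−2.771) = 283 × 0.06259 ≈ 17.7 mcg/L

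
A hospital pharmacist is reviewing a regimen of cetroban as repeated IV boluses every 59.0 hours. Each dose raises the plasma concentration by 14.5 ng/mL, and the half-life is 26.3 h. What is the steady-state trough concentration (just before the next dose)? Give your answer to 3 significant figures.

3.88 ng/mL

k = ln 2 / 26.3 = 0.02636 h⁻¹
Fraction remaining after one interval: e^(−kτ) = e^(−0.02636 × 59.0) = 0.2112
R = 1 / (1 − 0.2112) = 1.268
Css,max = 14.5 × 1.268 = 18.38 ng/mL
Css,min = Css,max × e^(−kτ) = 18.38 × 0.2112 ≈ 3.88 ng/mL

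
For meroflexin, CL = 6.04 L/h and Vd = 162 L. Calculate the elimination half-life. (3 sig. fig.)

18.6 hours

k = CL / V = 6.04 / 162 = 0.03728 h⁻¹
t½ = ln 2 / k = ln 2 / 0.03728 ≈ 18.6 hours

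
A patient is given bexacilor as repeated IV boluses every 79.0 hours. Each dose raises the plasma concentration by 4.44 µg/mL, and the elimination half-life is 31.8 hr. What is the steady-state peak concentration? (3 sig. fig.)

k = ln 2 / 31.8 = 0.02180 hr⁻¹
Fraction remaining after one interval: e^(−kτ) = e^(−0.02180 × 79.0) = 0.1787
R = 1 / (1 − 0.1787) = 1.218
Css,max = 4.44 × 1.218 ≈ 5.41 µg/mL

5.41 µg/mL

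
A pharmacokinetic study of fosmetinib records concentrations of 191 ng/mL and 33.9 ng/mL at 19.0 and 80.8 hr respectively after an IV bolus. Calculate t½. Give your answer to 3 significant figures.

k = ln(C₁/C₂) / (t₂ − t₁) = ln(191/33.9) / (80.8 − 19.0)
  = 1.729 / 61.80 = 0.02798 hr⁻¹
t½ = ln 2 / k = ln 2 / 0.02798 ≈ 24.8 hours

24.8 hours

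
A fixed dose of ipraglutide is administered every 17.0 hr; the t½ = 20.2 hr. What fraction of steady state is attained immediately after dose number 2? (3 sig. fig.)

k = ln 2 / 20.2 = 0.03431 hr⁻¹
f_n = 1 − e^(−nkτ) = 1 − e^(−2 × 0.03431 × 17.0) = 1 − e^(−1.167) = 1 − 0.3114 ≈ 0.689

0.689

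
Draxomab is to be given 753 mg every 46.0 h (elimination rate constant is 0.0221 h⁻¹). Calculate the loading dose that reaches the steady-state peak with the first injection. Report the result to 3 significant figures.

1180 mg

Accumulation ratio R = 1 / (1 − e^(−kτ)) = 1 / (1 − e^(−0.02210×46.0)) = 1 / (1 − 0.3618) = 1.567
Loading dose = maintenance dose × R = 753 × 1.567 ≈ 1180 mg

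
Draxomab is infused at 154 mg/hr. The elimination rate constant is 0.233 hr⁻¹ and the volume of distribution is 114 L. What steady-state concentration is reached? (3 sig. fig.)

CL = k · V = 0.233 × 114 = 26.56 L/hr
Css = rate / CL = 154 / 26.56 ≈ 5.80 µg/mL

5.80 µg/mL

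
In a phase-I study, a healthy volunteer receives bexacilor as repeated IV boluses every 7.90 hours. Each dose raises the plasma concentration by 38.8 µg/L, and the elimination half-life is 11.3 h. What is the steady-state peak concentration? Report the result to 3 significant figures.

k = ln 2 / 11.3 = 0.06134 h⁻¹
Fraction remaining after one interval: e^(−kτ) = e^(−0.06134 × 7.90) = 0.6159
R = 1 / (1 − 0.6159) = 2.604
Css,max = 38.8 × 2.604 ≈ 101 µg/L

101 µg/L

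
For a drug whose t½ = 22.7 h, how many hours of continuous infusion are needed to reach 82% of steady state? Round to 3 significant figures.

k = ln 2 / 22.7 = 0.03054 h⁻¹
f = 1 − e^(−kt)  ⇒  t = −ln(1 − f) / k
t = −ln(1 − 0.82) / 0.03054 = 1.715 / 0.03054 ≈ 56.2 hours

56.2 hours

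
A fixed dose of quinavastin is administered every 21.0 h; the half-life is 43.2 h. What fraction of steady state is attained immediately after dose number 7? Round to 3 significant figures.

k = ln 2 / 43.2 = 0.01605 h⁻¹
f_n = 1 − e^(−nkτ) = 1 − e^(−7 × 0.01605 × 21.0) = 1 − e^(−2.359) = 1 − 0.09455 ≈ 0.905

0.905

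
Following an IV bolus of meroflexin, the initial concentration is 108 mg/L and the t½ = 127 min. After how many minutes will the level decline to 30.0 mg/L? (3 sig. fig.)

235 minutes

k = ln 2 / 127 = 0.005458 min⁻¹
C(t) = C₀ e^(−kt)  ⇒  t = ln(C₀/C) / k
t = ln(108/30.0) / 0.005458 = 1.281 / 0.005458 ≈ 235 minutes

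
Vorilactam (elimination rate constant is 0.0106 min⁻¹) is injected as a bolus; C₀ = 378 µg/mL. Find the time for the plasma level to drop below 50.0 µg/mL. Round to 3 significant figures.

C(t) = C₀ e^(−kt)  ⇒  t = ln(C₀/C) / k
t = ln(378/50.0) / 0.01060 = 2.023 / 0.01060 ≈ 191 minutes

191 minutes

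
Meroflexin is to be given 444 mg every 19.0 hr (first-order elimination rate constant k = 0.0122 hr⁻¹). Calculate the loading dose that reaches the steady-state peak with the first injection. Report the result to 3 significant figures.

Accumulation ratio R = 1 / (1 − e^(−kτ)) = 1 / (1 − e^(−0.01220×19.0)) = 1 / (1 − 0.7931) = 4.833
Loading dose = maintenance dose × R = 444 × 4.833 ≈ 2150 mg

2150 mg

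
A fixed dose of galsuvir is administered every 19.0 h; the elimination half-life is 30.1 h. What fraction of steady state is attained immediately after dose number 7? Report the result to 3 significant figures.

0.953

k = ln 2 / 30.1 = 0.02303 h⁻¹
f_n = 1 − e^(−nkτ) = 1 − e^(−7 × 0.02303 × 19.0) = 1 − e^(−3.063) = 1 − 0.04676 ≈ 0.953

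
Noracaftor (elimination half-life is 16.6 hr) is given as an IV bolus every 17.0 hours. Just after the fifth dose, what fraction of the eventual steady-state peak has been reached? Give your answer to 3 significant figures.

0.971

k = ln 2 / 16.6 = 0.04176 hr⁻¹
f_n = 1 − e^(−nkτ) = 1 − e^(−5 × 0.04176 × 17.0) = 1 − e^(−3.549) = 1 − 0.02875 ≈ 0.971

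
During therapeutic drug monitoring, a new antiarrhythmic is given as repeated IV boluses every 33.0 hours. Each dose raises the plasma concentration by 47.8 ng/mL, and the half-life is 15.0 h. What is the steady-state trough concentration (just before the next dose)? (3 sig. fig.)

k = ln 2 / 15.0 = 0.04621 h⁻¹
Fraction remaining after one interval: e^(−kτ) = e^(−0.04621 × 33.0) = 0.2176
R = 1 / (1 − 0.2176) = 1.278
Css,max = 47.8 × 1.278 = 61.10 ng/mL
Css,min = Css,max × e^(−kτ) = 61.10 × 0.2176 ≈ 13.3 ng/mL

13.3 ng/mL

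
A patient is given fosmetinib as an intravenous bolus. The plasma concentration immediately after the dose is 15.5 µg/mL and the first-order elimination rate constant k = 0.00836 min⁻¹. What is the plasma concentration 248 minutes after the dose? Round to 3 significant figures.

1.95 µg/mL

C(t) = C₀ e^(−kt) = 15.5 × e^(−0.008360 × 248) = 15.5 × e^(−2.073) = 15.5 × 0.1258 ≈ 1.95 µg/mL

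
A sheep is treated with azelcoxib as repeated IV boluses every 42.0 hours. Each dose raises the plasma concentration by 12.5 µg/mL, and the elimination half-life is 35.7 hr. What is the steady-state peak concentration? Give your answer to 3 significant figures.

k = ln 2 / 35.7 = 0.01942 hr⁻¹
Fraction remaining after one interval: e^(−kτ) = e^(−0.01942 × 42.0) = 0.4424
R = 1 / (1 − 0.4424) = 1.794
Css,max = 12.5 × 1.794 ≈ 22.4 µg/mL

22.4 µg/mL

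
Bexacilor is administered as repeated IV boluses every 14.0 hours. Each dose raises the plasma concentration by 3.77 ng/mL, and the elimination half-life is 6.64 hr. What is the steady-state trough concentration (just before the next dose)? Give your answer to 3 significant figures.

k = ln 2 / 6.64 = 0.1044 hr⁻¹
Fraction remaining after one interval: e^(−kτ) = e^(−0.1044 × 14.0) = 0.2319
R = 1 / (1 − 0.2319) = 1.302
Css,max = 3.77 × 1.302 = 4.908 ng/mL
Css,min = Css,max × e^(−kτ) = 4.908 × 0.2319 ≈ 1.14 ng/mL

1.14 ng/mL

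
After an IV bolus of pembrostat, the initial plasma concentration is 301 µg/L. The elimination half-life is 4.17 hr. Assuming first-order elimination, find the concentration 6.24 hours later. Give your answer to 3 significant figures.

107 µg/L

k = ln 2 / 4.17 = 0.1662 hr⁻¹
C(t) = C₀ e^(−kt) = 301 × e^(−0.1662 × 6.24) = 301 × e^(−1.037) = 301 × 0.3544 ≈ 107 µg/L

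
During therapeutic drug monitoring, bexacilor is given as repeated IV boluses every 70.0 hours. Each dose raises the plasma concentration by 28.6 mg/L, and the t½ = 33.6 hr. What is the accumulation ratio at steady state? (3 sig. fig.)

k = ln 2 / 33.6 = 0.02063 hr⁻¹
Fraction remaining after one interval: e^(−kτ) = e^(−0.02063 × 70.0) = 0.2360
R = 1 / (1 − 0.2360) = 1 / 0.7640 ≈ 1.31

1.31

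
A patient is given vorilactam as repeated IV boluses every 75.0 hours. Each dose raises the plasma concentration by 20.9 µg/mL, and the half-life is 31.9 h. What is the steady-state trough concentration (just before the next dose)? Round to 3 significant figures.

5.09 µg/mL

k = ln 2 / 31.9 = 0.02173 h⁻¹
Fraction remaining after one interval: e^(−kτ) = e^(−0.02173 × 75.0) = 0.1960
R = 1 / (1 − 0.1960) = 1.244
Css,max = 20.9 × 1.244 = 25.99 µg/mL
Css,min = Css,max × e^(−kτ) = 25.99 × 0.1960 ≈ 5.09 µg/mL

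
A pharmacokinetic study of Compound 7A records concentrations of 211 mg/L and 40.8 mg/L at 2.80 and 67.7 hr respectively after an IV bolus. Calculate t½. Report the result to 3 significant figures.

k = ln(C₁/C₂) / (t₂ − t₁) = ln(211/40.8) / (67.7 − 2.80)
  = 1.643 / 64.90 = 0.02532 hr⁻¹
t½ = ln 2 / k = ln 2 / 0.02532 ≈ 27.4 hours

27.4 hours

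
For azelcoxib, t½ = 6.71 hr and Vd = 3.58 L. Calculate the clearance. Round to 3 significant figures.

k = ln 2 / t½ = ln 2 / 6.71 = 0.1033 hr⁻¹
CL = k · V = 0.1033 × 3.58 ≈ 0.370 L/hr

0.370 L/hr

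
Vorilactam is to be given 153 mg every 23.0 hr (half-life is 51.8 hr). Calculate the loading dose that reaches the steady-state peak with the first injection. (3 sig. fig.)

k = ln 2 / 51.8 = 0.01338 hr⁻¹
Accumulation ratio R = 1 / (1 − e^(−kτ)) = 1 / (1 − e^(−0.01338×23.0)) = 1 / (1 − 0.7351) = 3.775
Loading dose = maintenance dose × R = 153 × 3.775 ≈ 578 mg

578 mg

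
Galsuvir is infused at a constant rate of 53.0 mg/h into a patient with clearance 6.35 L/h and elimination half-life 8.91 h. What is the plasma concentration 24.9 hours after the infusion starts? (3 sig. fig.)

Css = rate / CL = 53.0 / 6.35 = 8.346 µg/mL
k = ln 2 / 8.91 = 0.07779 h⁻¹
C(t) = Css (1 − e^(−kt)) = 8.346 × (1 − e^(−1.937)) = 8.346 × 0.8559 ≈ 7.14 µg/mL

7.14 µg/mL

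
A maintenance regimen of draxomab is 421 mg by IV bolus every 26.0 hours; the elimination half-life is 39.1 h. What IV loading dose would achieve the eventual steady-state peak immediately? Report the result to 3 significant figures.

k = ln 2 / 39.1 = 0.01773 h⁻¹
Accumulation ratio R = 1 / (1 − e^(−kτ)) = 1 / (1 − e^(−0.01773×26.0)) = 1 / (1 − 0.6307) = 2.708
Loading dose = maintenance dose × R = 421 × 2.708 ≈ 1140 mg

1140 mg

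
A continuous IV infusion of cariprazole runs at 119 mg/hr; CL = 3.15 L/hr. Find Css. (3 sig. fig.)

Css = infusion rate / CL = 119 / 3.15 ≈ 37.8 µg/mL

37.8 µg/mL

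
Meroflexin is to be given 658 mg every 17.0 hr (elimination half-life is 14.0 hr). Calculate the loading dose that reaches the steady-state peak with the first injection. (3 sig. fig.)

k = ln 2 / 14.0 = 0.04951 hr⁻¹
Accumulation ratio R = 1 / (1 − e^(−kτ)) = 1 / (1 − e^(−0.04951×17.0)) = 1 / (1 − 0.4310) = 1.757
Loading dose = maintenance dose × R = 658 × 1.757 ≈ 1160 mg

1160 mg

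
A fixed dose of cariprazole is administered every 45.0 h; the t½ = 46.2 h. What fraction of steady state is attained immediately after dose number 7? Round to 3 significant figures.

k = ln 2 / 46.2 = 0.01500 h⁻¹
f_n = 1 − e^(−nkτ) = 1 − e^(−7 × 0.01500 × 45.0) = 1 − e^(−4.726) = 1 − 0.008862 ≈ 0.991

0.991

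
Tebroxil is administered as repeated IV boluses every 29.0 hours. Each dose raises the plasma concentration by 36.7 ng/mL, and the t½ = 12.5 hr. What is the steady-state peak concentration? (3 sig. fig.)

45.9 ng/mL

k = ln 2 / 12.5 = 0.05545 hr⁻¹
Fraction remaining after one interval: e^(−kτ) = e^(−0.05545 × 29.0) = 0.2003
R = 1 / (1 − 0.2003) = 1.250
Css,max = 36.7 × 1.250 ≈ 45.9 ng/mL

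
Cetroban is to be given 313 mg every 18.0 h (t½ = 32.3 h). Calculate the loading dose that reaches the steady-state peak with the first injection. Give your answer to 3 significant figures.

k = ln 2 / 32.3 = 0.02146 h⁻¹
Accumulation ratio R = 1 / (1 − e^(−kτ)) = 1 / (1 − e^(−0.02146×18.0)) = 1 / (1 − 0.6796) = 3.121
Loading dose = maintenance dose × R = 313 × 3.121 ≈ 977 mg

977 mg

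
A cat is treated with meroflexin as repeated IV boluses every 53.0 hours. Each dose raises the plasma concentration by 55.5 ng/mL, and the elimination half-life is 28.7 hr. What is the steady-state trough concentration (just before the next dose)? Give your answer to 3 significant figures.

k = ln 2 / 28.7 = 0.02415 hr⁻¹
Fraction remaining after one interval: e^(−kτ) = e^(−0.02415 × 53.0) = 0.2780
R = 1 / (1 − 0.2780) = 1.385
Css,max = 55.5 × 1.385 = 76.87 ng/mL
Css,min = Css,max × e^(−kτ) = 76.87 × 0.2780 ≈ 21.4 ng/mL

21.4 ng/mL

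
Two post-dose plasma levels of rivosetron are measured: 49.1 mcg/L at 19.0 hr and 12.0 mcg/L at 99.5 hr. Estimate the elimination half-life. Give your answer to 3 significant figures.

k = ln(C₁/C₂) / (t₂ − t₁) = ln(49.1/12.0) / (99.5 − 19.0)
  = 1.409 / 80.50 = 0.01750 hr⁻¹
t½ = ln 2 / k = ln 2 / 0.01750 ≈ 39.6 hours

39.6 hours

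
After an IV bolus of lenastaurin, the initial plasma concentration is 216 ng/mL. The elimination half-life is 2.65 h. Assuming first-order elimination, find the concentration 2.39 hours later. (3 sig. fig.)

116 ng/mL

k = ln 2 / 2.65 = 0.2616 h⁻¹
C(t) = C₀ e^(−kt) = 216 × e^(−0.2616 × 2.39) = 216 × e^(−0.6251) = 216 × 0.5352 ≈ 116 ng/mL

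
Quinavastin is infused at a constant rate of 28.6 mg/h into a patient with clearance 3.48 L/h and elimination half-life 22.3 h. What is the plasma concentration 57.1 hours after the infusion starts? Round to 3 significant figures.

Css = rate / CL = 28.6 / 3.48 = 8.218 µg/mL
k = ln 2 / 22.3 = 0.03108 h⁻¹
C(t) = Css (1 − e^(−kt)) = 8.218 × (1 − e^(−1.775)) = 8.218 × 0.8305 ≈ 6.83 µg/mL

6.83 µg/mL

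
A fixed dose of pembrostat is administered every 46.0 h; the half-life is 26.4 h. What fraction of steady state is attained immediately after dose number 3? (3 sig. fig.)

0.973

k = ln 2 / 26.4 = 0.02626 h⁻¹
f_n = 1 − e^(−nkτ) = 1 − e^(−3 × 0.02626 × 46.0) = 1 − e^(−3.623) = 1 − 0.02670 ≈ 0.973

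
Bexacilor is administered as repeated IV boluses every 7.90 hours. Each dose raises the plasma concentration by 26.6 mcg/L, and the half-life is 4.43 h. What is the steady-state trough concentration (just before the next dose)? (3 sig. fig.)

10.9 mcg/L

k = ln 2 / 4.43 = 0.1565 h⁻¹
Fraction remaining after one interval: e^(−kτ) = e^(−0.1565 × 7.90) = 0.2905
R = 1 / (1 − 0.2905) = 1.409
Css,max = 26.6 × 1.409 = 37.49 mcg/L
Css,min = Css,max × e^(−kτ) = 37.49 × 0.2905 ≈ 10.9 mcg/L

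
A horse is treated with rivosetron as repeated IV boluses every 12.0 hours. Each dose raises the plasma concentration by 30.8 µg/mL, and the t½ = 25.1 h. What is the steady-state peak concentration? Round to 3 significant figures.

k = ln 2 / 25.1 = 0.02762 h⁻¹
Fraction remaining after one interval: e^(−kτ) = e^(−0.02762 × 12.0) = 0.7179
R = 1 / (1 − 0.7179) = 3.545
Css,max = 30.8 × 3.545 ≈ 109 µg/mL

109 µg/mL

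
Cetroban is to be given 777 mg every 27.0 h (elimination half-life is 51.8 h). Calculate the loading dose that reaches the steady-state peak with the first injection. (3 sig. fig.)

2560 mg

k = ln 2 / 51.8 = 0.01338 h⁻¹
Accumulation ratio R = 1 / (1 − e^(−kτ)) = 1 / (1 − e^(−0.01338×27.0)) = 1 / (1 − 0.6968) = 3.298
Loading dose = maintenance dose × R = 777 × 3.298 ≈ 2560 mg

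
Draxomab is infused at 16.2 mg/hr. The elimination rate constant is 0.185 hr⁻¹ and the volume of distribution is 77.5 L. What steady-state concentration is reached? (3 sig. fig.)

1.13 µg/mL

CL = k · V = 0.185 × 77.5 = 14.34 L/hr
Css = rate / CL = 16.2 / 14.34 ≈ 1.13 µg/mL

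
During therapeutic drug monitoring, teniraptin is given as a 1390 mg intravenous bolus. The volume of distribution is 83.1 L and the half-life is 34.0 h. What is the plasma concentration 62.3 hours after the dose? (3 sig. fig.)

4.70 µg/mL

C₀ = dose / V = 1390 / 83.1 = 16.73 µg/mL
k = ln 2 / 34.0 = 0.02039 h⁻¹
C(t) = C₀ e^(−kt) = 16.73 × e^(−0.02039 × 62.3) = 16.73 × e^(−1.270) = 16.73 × 0.2808 ≈ 4.70 µg/mL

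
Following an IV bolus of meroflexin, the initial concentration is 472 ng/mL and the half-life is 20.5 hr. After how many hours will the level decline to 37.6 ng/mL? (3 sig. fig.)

74.8 hours

k = ln 2 / 20.5 = 0.03381 hr⁻¹
C(t) = C₀ e^(−kt)  ⇒  t = ln(C₀/C) / k
t = ln(472/37.6) / 0.03381 = 2.530 / 0.03381 ≈ 74.8 hours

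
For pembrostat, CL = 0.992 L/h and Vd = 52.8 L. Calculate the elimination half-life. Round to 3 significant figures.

36.9 hours

k = CL / V = 0.992 / 52.8 = 0.01879 h⁻¹
t½ = ln 2 / k = ln 2 / 0.01879 ≈ 36.9 hours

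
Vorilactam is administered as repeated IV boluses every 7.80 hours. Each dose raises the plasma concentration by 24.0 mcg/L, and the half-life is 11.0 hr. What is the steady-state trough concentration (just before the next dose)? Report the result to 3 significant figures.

37.8 mcg/L

k = ln 2 / 11.0 = 0.06301 hr⁻¹
Fraction remaining after one interval: e^(−kτ) = e^(−0.06301 × 7.80) = 0.6117
R = 1 / (1 − 0.6117) = 2.575
Css,max = 24.0 × 2.575 = 61.81 mcg/L
Css,min = Css,max × e^(−kτ) = 61.81 × 0.6117 ≈ 37.8 mcg/L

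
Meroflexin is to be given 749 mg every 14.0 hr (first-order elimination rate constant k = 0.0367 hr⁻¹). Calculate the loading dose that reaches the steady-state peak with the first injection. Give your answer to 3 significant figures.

1860 mg

Accumulation ratio R = 1 / (1 − e^(−kτ)) = 1 / (1 − e^(−0.03670×14.0)) = 1 / (1 − 0.5982) = 2.489
Loading dose = maintenance dose × R = 749 × 2.489 ≈ 1860 mg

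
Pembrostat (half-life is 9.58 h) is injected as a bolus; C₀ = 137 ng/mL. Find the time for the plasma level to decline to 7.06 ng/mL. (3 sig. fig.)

k = ln 2 / 9.58 = 0.07235 h⁻¹
C(t) = C₀ e^(−kt)  ⇒  t = ln(C₀/C) / k
t = ln(137/7.06) / 0.07235 = 2.966 / 0.07235 ≈ 41.0 hours

41.0 hours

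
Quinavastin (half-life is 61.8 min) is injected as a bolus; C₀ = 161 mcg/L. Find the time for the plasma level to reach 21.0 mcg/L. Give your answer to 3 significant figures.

k = ln 2 / 61.8 = 0.01122 min⁻¹
C(t) = C₀ e^(−kt)  ⇒  t = ln(C₀/C) / k
t = ln(161/21.0) / 0.01122 = 2.037 / 0.01122 ≈ 182 minutes

182 minutes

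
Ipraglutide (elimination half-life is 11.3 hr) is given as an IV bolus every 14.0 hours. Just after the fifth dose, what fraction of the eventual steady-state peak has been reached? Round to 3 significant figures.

k = ln 2 / 11.3 = 0.06134 hr⁻¹
f_n = 1 − e^(−nkτ) = 1 − e^(−5 × 0.06134 × 14.0) = 1 − e^(−4.294) = 1 − 0.01365 ≈ 0.986

0.986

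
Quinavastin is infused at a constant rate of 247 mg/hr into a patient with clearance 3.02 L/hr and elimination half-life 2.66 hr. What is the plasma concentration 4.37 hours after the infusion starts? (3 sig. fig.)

Css = rate / CL = 247 / 3.02 = 81.79 µg/mL
k = ln 2 / 2.66 = 0.2606 hr⁻¹
C(t) = Css (1 − e^(−kt)) = 81.79 × (1 − e^(−1.139)) = 81.79 × 0.6798 ≈ 55.6 µg/mL

55.6 µg/mL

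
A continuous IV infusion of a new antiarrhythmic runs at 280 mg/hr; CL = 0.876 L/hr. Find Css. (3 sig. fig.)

320 mg/L

Css = infusion rate / CL = 280 / 0.876 ≈ 320 mg/L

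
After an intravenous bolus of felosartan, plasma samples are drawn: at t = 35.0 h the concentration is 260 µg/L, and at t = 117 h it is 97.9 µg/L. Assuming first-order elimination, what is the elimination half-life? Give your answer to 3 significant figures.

k = ln(C₁/C₂) / (t₂ − t₁) = ln(260/97.9) / (117 − 35.0)
  = 0.9767 / 82.00 = 0.01191 h⁻¹
t½ = ln 2 / k = ln 2 / 0.01191 ≈ 58.2 hours

58.2 hours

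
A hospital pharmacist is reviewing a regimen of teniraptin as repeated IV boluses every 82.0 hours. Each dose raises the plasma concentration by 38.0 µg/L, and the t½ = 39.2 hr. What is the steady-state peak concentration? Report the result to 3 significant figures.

49.6 µg/L

k = ln 2 / 39.2 = 0.01768 hr⁻¹
Fraction remaining after one interval: e^(−kτ) = e^(−0.01768 × 82.0) = 0.2346
R = 1 / (1 − 0.2346) = 1.306
Css,max = 38.0 × 1.306 ≈ 49.6 µg/L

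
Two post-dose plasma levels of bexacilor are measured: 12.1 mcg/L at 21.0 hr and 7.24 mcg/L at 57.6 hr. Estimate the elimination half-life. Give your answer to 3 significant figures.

k = ln(C₁/C₂) / (t₂ − t₁) = ln(12.1/7.24) / (57.6 − 21.0)
  = 0.5136 / 36.60 = 0.01403 hr⁻¹
t½ = ln 2 / k = ln 2 / 0.01403 ≈ 49.4 hours

49.4 hours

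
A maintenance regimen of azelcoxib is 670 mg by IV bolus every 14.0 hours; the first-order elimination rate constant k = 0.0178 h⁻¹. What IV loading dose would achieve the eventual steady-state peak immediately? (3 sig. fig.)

Accumulation ratio R = 1 / (1 − e^(−kτ)) = 1 / (1 − e^(−0.01780×14.0)) = 1 / (1 − 0.7794) = 4.534
Loading dose = maintenance dose × R = 670 × 4.534 ≈ 3040 mg

3040 mg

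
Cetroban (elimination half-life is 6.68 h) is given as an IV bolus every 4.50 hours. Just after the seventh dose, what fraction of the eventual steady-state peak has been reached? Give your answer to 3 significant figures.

k = ln 2 / 6.68 = 0.1038 h⁻¹
f_n = 1 − e^(−nkτ) = 1 − e^(−7 × 0.1038 × 4.50) = 1 − e^(−3.269) = 1 − 0.03806 ≈ 0.962

0.962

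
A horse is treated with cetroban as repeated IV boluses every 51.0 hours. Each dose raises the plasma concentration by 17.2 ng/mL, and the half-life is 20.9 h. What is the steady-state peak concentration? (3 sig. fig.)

k = ln 2 / 20.9 = 0.03316 h⁻¹
Fraction remaining after one interval: e^(−kτ) = e^(−0.03316 × 51.0) = 0.1843
R = 1 / (1 − 0.1843) = 1.226
Css,max = 17.2 × 1.226 ≈ 21.1 ng/mL

21.1 ng/mL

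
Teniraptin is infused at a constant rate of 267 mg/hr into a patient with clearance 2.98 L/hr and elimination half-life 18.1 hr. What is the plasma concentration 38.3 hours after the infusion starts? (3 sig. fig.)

68.9 mg/L

Css = rate / CL = 267 / 2.98 = 89.60 mg/L
k = ln 2 / 18.1 = 0.03830 hr⁻¹
C(t) = Css (1 − e^(−kt)) = 89.60 × (1 − e^(−1.467)) = 89.60 × 0.7693 ≈ 68.9 mg/L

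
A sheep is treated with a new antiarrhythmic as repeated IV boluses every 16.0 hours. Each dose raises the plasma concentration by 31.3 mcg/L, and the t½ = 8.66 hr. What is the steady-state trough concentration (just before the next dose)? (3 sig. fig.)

12.0 mcg/L

k = ln 2 / 8.66 = 0.08004 hr⁻¹
Fraction remaining after one interval: e^(−kτ) = e^(−0.08004 × 16.0) = 0.2779
R = 1 / (1 − 0.2779) = 1.385
Css,max = 31.3 × 1.385 = 43.34 mcg/L
Css,min = Css,max × e^(−kτ) = 43.34 × 0.2779 ≈ 12.0 mcg/L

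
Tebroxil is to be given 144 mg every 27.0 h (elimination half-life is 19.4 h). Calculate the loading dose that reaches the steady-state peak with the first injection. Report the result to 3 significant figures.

k = ln 2 / 19.4 = 0.03573 h⁻¹
Accumulation ratio R = 1 / (1 − e^(−kτ)) = 1 / (1 − e^(−0.03573×27.0)) = 1 / (1 − 0.3811) = 1.616
Loading dose = maintenance dose × R = 144 × 1.616 ≈ 233 mg

233 mg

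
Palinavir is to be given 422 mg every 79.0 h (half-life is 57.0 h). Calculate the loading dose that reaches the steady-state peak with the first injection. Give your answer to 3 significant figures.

k = ln 2 / 57.0 = 0.01216 h⁻¹
Accumulation ratio R = 1 / (1 − e^(−kτ)) = 1 / (1 − e^(−0.01216×79.0)) = 1 / (1 − 0.3826) = 1.620
Loading dose = maintenance dose × R = 422 × 1.620 ≈ 684 mg

684 mg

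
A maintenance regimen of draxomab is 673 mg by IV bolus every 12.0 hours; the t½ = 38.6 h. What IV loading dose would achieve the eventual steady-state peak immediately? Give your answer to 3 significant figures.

3470 mg

k = ln 2 / 38.6 = 0.01796 h⁻¹
Accumulation ratio R = 1 / (1 − e^(−kτ)) = 1 / (1 − e^(−0.01796×12.0)) = 1 / (1 − 0.8061) = 5.159
Loading dose = maintenance dose × R = 673 × 5.159 ≈ 3470 mg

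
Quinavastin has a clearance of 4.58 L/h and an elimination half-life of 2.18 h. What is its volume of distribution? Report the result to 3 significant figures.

k = ln 2 / t½ = ln 2 / 2.18 = 0.3180 h⁻¹
V = CL / k = 4.58 / 0.3180 ≈ 14.4 L

14.4 L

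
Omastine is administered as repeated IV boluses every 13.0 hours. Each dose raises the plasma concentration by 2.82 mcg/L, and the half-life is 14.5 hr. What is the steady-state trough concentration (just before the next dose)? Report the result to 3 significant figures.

k = ln 2 / 14.5 = 0.04780 hr⁻¹
Fraction remaining after one interval: e^(−kτ) = e^(−0.04780 × 13.0) = 0.5372
R = 1 / (1 − 0.5372) = 2.161
Css,max = 2.82 × 2.161 = 6.093 mcg/L
Css,min = Css,max × e^(−kτ) = 6.093 × 0.5372 ≈ 3.27 mcg/L

3.27 mcg/L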